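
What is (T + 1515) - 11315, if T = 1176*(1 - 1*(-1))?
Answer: -7448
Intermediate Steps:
T = 2352 (T = 1176*(1 + 1) = 1176*2 = 2352)
(T + 1515) - 11315 = (2352 + 1515) - 11315 = 3867 - 11315 = -7448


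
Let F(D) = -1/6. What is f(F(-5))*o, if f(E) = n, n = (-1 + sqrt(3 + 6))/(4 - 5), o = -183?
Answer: 366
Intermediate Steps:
F(D) = -1/6 (F(D) = -1*1/6 = -1/6)
n = -2 (n = (-1 + sqrt(9))/(-1) = (-1 + 3)*(-1) = 2*(-1) = -2)
f(E) = -2
f(F(-5))*o = -2*(-183) = 366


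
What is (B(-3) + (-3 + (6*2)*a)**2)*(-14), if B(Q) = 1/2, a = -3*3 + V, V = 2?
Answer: -105973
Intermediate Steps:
a = -7 (a = -3*3 + 2 = -9 + 2 = -7)
B(Q) = 1/2
(B(-3) + (-3 + (6*2)*a)**2)*(-14) = (1/2 + (-3 + (6*2)*(-7))**2)*(-14) = (1/2 + (-3 + 12*(-7))**2)*(-14) = (1/2 + (-3 - 84)**2)*(-14) = (1/2 + (-87)**2)*(-14) = (1/2 + 7569)*(-14) = (15139/2)*(-14) = -105973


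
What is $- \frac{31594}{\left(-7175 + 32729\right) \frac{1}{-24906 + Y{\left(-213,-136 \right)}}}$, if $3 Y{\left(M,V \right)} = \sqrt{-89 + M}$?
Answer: $\frac{131146694}{4259} - \frac{15797 i \sqrt{302}}{38331} \approx 30793.0 - 7.1619 i$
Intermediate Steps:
$Y{\left(M,V \right)} = \frac{\sqrt{-89 + M}}{3}$
$- \frac{31594}{\left(-7175 + 32729\right) \frac{1}{-24906 + Y{\left(-213,-136 \right)}}} = - \frac{31594}{\left(-7175 + 32729\right) \frac{1}{-24906 + \frac{\sqrt{-89 - 213}}{3}}} = - \frac{31594}{25554 \frac{1}{-24906 + \frac{\sqrt{-302}}{3}}} = - \frac{31594}{25554 \frac{1}{-24906 + \frac{i \sqrt{302}}{3}}} = - 31594 \left(- \frac{4151}{4259} + \frac{i \sqrt{302}}{76662}\right) = \frac{131146694}{4259} - \frac{15797 i \sqrt{302}}{38331}$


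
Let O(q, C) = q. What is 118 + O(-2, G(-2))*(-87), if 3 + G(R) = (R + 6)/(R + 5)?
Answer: 292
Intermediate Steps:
G(R) = -3 + (6 + R)/(5 + R) (G(R) = -3 + (R + 6)/(R + 5) = -3 + (6 + R)/(5 + R))
118 + O(-2, G(-2))*(-87) = 118 - 2*(-87) = 118 + 174 = 292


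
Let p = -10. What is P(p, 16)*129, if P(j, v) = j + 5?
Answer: -645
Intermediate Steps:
P(j, v) = 5 + j
P(p, 16)*129 = (5 - 10)*129 = -5*129 = -645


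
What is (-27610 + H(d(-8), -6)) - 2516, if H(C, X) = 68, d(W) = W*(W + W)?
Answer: -30058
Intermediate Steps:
d(W) = 2*W² (d(W) = W*(2*W) = 2*W²)
(-27610 + H(d(-8), -6)) - 2516 = (-27610 + 68) - 2516 = -27542 - 2516 = -30058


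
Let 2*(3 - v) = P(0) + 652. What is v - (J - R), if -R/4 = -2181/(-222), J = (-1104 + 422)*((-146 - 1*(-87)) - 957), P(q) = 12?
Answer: -25651371/37 ≈ -6.9328e+5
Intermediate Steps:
J = 692912 (J = -682*((-146 + 87) - 957) = -682*(-59 - 957) = -682*(-1016) = 692912)
v = -329 (v = 3 - (12 + 652)/2 = 3 - 1/2*664 = 3 - 332 = -329)
R = -1454/37 (R = -(-8724)/(-222) = -(-8724)*(-1)/222 = -4*727/74 = -1454/37 ≈ -39.297)
v - (J - R) = -329 - (692912 - 1*(-1454/37)) = -329 - (692912 + 1454/37) = -329 - 1*25639198/37 = -329 - 25639198/37 = -25651371/37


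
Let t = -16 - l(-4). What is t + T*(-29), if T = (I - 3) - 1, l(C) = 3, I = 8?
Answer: -135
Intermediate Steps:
T = 4 (T = (8 - 3) - 1 = 5 - 1 = 4)
t = -19 (t = -16 - 1*3 = -16 - 3 = -19)
t + T*(-29) = -19 + 4*(-29) = -19 - 116 = -135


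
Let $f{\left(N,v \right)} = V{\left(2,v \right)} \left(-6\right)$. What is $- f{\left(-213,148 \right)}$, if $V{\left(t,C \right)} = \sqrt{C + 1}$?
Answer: $6 \sqrt{149} \approx 73.239$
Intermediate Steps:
$V{\left(t,C \right)} = \sqrt{1 + C}$
$f{\left(N,v \right)} = - 6 \sqrt{1 + v}$ ($f{\left(N,v \right)} = \sqrt{1 + v} \left(-6\right) = - 6 \sqrt{1 + v}$)
$- f{\left(-213,148 \right)} = - \left(-6\right) \sqrt{1 + 148} = - \left(-6\right) \sqrt{149} = 6 \sqrt{149}$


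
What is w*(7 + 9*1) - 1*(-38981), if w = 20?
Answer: 39301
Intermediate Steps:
w*(7 + 9*1) - 1*(-38981) = 20*(7 + 9*1) - 1*(-38981) = 20*(7 + 9) + 38981 = 20*16 + 38981 = 320 + 38981 = 39301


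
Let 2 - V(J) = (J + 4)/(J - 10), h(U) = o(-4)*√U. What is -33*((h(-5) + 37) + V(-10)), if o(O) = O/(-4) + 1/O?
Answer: -12771/10 - 99*I*√5/4 ≈ -1277.1 - 55.343*I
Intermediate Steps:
o(O) = 1/O - O/4 (o(O) = O*(-¼) + 1/O = -O/4 + 1/O = 1/O - O/4)
h(U) = 3*√U/4 (h(U) = (1/(-4) - ¼*(-4))*√U = (-¼ + 1)*√U = 3*√U/4)
V(J) = 2 - (4 + J)/(-10 + J) (V(J) = 2 - (J + 4)/(J - 10) = 2 - (4 + J)/(-10 + J))
-33*((h(-5) + 37) + V(-10)) = -33*((3*√(-5)/4 + 37) + (-24 - 10)/(-10 - 10)) = -33*((3*(I*√5)/4 + 37) - 34/(-20)) = -33*((3*I*√5/4 + 37) - 1/20*(-34)) = -33*((37 + 3*I*√5/4) + 17/10) = -33*(387/10 + 3*I*√5/4) = -12771/10 - 99*I*√5/4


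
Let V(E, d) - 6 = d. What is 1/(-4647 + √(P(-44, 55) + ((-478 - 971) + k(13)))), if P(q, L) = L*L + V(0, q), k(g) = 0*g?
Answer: -4647/21593071 - √1538/21593071 ≈ -0.00021702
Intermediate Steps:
k(g) = 0
V(E, d) = 6 + d
P(q, L) = 6 + q + L² (P(q, L) = L*L + (6 + q) = L² + (6 + q) = 6 + q + L²)
1/(-4647 + √(P(-44, 55) + ((-478 - 971) + k(13)))) = 1/(-4647 + √((6 - 44 + 55²) + ((-478 - 971) + 0))) = 1/(-4647 + √((6 - 44 + 3025) + (-1449 + 0))) = 1/(-4647 + √(2987 - 1449)) = 1/(-4647 + √1538)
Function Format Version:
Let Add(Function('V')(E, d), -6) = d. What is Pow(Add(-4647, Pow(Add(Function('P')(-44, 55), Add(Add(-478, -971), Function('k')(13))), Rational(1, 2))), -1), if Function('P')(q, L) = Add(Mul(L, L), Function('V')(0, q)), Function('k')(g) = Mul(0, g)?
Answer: Add(Rational(-4647, 21593071), Mul(Rational(-1, 21593071), Pow(1538, Rational(1, 2)))) ≈ -0.00021702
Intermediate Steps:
Function('k')(g) = 0
Function('V')(E, d) = Add(6, d)
Function('P')(q, L) = Add(6, q, Pow(L, 2)) (Function('P')(q, L) = Add(Mul(L, L), Add(6, q)) = Add(Pow(L, 2), Add(6, q)) = Add(6, q, Pow(L, 2)))
Pow(Add(-4647, Pow(Add(Function('P')(-44, 55), Add(Add(-478, -971), Function('k')(13))), Rational(1, 2))), -1) = Pow(Add(-4647, Pow(Add(Add(6, -44, Pow(55, 2)), Add(Add(-478, -971), 0)), Rational(1, 2))), -1) = Pow(Add(-4647, Pow(Add(Add(6, -44, 3025), Add(-1449, 0)), Rational(1, 2))), -1) = Pow(Add(-4647, Pow(Add(2987, -1449), Rational(1, 2))), -1) = Pow(Add(-4647, Pow(1538, Rational(1, 2))), -1)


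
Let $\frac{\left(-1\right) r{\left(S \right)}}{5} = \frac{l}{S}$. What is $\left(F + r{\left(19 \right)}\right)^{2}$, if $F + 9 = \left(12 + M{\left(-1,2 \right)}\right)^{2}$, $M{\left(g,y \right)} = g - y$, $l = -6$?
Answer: $\frac{1954404}{361} \approx 5413.9$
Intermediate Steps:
$r{\left(S \right)} = \frac{30}{S}$ ($r{\left(S \right)} = - 5 \left(- \frac{6}{S}\right) = \frac{30}{S}$)
$F = 72$ ($F = -9 + \left(12 - 3\right)^{2} = -9 + 9^{2} = -9 + 81 = 72$)
$\left(F + r{\left(19 \right)}\right)^{2} = \left(72 + \frac{30}{19}\right)^{2} = \left(\frac{1398}{19}\right)^{2} = \frac{1954404}{361}$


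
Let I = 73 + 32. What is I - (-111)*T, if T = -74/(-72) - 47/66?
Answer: 18485/132 ≈ 140.04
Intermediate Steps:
T = 125/396 (T = -74*(-1/72) - 47*1/66 = 37/36 - 47/66 = 125/396 ≈ 0.31566)
I = 105
I - (-111)*T = 105 - (-111)*125/396 = 105 - 111*(-125/396) = 105 + 4625/132 = 18485/132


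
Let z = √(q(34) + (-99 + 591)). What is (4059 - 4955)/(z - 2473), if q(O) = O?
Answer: 2215808/6115203 + 896*√526/6115203 ≈ 0.36570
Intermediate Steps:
z = √526 (z = √(34 + (-99 + 591)) = √(34 + 492) = √526 ≈ 22.935)
(4059 - 4955)/(z - 2473) = (4059 - 4955)/(√526 - 2473) = -896/(-2473 + √526)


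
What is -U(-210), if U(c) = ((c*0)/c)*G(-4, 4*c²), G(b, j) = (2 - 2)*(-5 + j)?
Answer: 0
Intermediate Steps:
G(b, j) = 0 (G(b, j) = 0*(-5 + j) = 0)
U(c) = 0 (U(c) = ((c*0)/c)*0 = (0/c)*0 = 0*0 = 0)
-U(-210) = -1*0 = 0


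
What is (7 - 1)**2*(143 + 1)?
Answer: 5184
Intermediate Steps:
(7 - 1)**2*(143 + 1) = 6**2*144 = 36*144 = 5184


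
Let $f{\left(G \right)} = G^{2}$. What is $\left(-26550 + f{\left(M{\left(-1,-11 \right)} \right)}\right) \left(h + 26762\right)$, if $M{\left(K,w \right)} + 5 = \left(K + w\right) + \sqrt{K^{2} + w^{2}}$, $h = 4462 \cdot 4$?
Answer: $-1166060790 - 1516740 \sqrt{122} \approx -1.1828 \cdot 10^{9}$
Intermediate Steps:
$h = 17848$
$M{\left(K,w \right)} = -5 + K + w + \sqrt{K^{2} + w^{2}}$ ($M{\left(K,w \right)} = -5 + \left(\left(K + w\right) + \sqrt{K^{2} + w^{2}}\right) = -5 + \left(K + w + \sqrt{K^{2} + w^{2}}\right) = -5 + K + w + \sqrt{K^{2} + w^{2}}$)
$\left(-26550 + f{\left(M{\left(-1,-11 \right)} \right)}\right) \left(h + 26762\right) = \left(-26550 + \left(-5 - 1 - 11 + \sqrt{\left(-1\right)^{2} + \left(-11\right)^{2}}\right)^{2}\right) \left(17848 + 26762\right) = \left(-26550 + \left(-5 - 1 - 11 + \sqrt{1 + 121}\right)^{2}\right) 44610 = \left(-26550 + \left(-5 - 1 - 11 + \sqrt{122}\right)^{2}\right) 44610 = \left(-26550 + \left(-17 + \sqrt{122}\right)^{2}\right) 44610 = -1184395500 + 44610 \left(-17 + \sqrt{122}\right)^{2}$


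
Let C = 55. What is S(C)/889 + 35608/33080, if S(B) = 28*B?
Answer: 1474977/525145 ≈ 2.8087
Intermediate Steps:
S(C)/889 + 35608/33080 = (28*55)/889 + 35608/33080 = 1540*(1/889) + 35608*(1/33080) = 220/127 + 4451/4135 = 1474977/525145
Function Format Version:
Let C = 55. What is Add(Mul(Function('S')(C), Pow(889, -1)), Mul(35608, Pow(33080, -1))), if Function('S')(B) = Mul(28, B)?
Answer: Rational(1474977, 525145) ≈ 2.8087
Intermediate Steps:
Add(Mul(Function('S')(C), Pow(889, -1)), Mul(35608, Pow(33080, -1))) = Add(Mul(Mul(28, 55), Pow(889, -1)), Mul(35608, Pow(33080, -1))) = Add(Mul(1540, Rational(1, 889)), Mul(35608, Rational(1, 33080))) = Add(Rational(220, 127), Rational(4451, 4135)) = Rational(1474977, 525145)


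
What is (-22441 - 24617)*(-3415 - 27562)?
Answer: 1457715666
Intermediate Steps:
(-22441 - 24617)*(-3415 - 27562) = -47058*(-30977) = 1457715666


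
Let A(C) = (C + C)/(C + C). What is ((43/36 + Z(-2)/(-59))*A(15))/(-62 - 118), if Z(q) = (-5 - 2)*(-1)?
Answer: -457/76464 ≈ -0.0059767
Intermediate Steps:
Z(q) = 7 (Z(q) = -7*(-1) = 7)
A(C) = 1 (A(C) = (2*C)/((2*C)) = (2*C)*(1/(2*C)) = 1)
((43/36 + Z(-2)/(-59))*A(15))/(-62 - 118) = ((43/36 + 7/(-59))*1)/(-62 - 118) = ((43*(1/36) + 7*(-1/59))*1)/(-180) = ((43/36 - 7/59)*1)*(-1/180) = ((2285/2124)*1)*(-1/180) = (2285/2124)*(-1/180) = -457/76464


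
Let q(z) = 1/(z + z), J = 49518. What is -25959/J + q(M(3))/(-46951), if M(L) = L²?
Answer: -22570440/43054067 ≈ -0.52423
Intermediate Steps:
q(z) = 1/(2*z)
-25959/J + q(M(3))/(-46951) = -25959/49518 + (1/(2*(3²)))/(-46951) = -25959*1/49518 + ((½)/9)*(-1/46951) = -8653/16506 + ((½)*(⅑))*(-1/46951) = -8653/16506 + (1/18)*(-1/46951) = -8653/16506 - 1/845118 = -22570440/43054067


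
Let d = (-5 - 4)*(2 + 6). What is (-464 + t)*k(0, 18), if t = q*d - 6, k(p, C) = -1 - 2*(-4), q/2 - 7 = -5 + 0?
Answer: -5306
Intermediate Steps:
d = -72 (d = -9*8 = -72)
q = 4 (q = 14 + 2*(-5 + 0) = 14 + 2*(-5) = 14 - 10 = 4)
k(p, C) = 7 (k(p, C) = -1 + 8 = 7)
t = -294 (t = 4*(-72) - 6 = -288 - 6 = -294)
(-464 + t)*k(0, 18) = (-464 - 294)*7 = -758*7 = -5306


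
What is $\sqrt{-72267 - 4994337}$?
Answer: $6 i \sqrt{140739} \approx 2250.9 i$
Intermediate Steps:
$\sqrt{-72267 - 4994337} = \sqrt{-5066604} = 6 i \sqrt{140739}$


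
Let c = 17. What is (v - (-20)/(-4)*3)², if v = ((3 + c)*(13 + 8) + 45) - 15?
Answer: 189225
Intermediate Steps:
v = 450 (v = ((3 + 17)*(13 + 8) + 45) - 15 = (20*21 + 45) - 15 = (420 + 45) - 15 = 465 - 15 = 450)
(v - (-20)/(-4)*3)² = (450 - (-20)/(-4)*3)² = (450 - (-20)*(-1)/4*3)² = (450 - 4*5/4*3)² = (450 - 5*3)² = (450 - 15)² = 435² = 189225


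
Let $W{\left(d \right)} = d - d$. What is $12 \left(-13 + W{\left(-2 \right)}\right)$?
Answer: $-156$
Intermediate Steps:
$W{\left(d \right)} = 0$
$12 \left(-13 + W{\left(-2 \right)}\right) = 12 \left(-13 + 0\right) = 12 \left(-13\right) = -156$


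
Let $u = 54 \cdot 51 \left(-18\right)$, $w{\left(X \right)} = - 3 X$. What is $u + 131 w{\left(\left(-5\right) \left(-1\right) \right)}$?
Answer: $-51537$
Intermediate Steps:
$u = -49572$ ($u = 2754 \left(-18\right) = -49572$)
$u + 131 w{\left(\left(-5\right) \left(-1\right) \right)} = -49572 + 131 \left(- 3 \left(\left(-5\right) \left(-1\right)\right)\right) = -49572 + 131 \left(\left(-3\right) 5\right) = -49572 + 131 \left(-15\right) = -49572 - 1965 = -51537$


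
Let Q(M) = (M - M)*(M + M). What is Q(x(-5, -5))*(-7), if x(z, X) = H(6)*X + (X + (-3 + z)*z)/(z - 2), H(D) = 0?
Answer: 0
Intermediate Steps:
x(z, X) = (X + z*(-3 + z))/(-2 + z) (x(z, X) = 0*X + (X + (-3 + z)*z)/(z - 2) = 0 + (X + z*(-3 + z))/(-2 + z) = (X + z*(-3 + z))/(-2 + z))
Q(M) = 0 (Q(M) = 0*(2*M) = 0)
Q(x(-5, -5))*(-7) = 0*(-7) = 0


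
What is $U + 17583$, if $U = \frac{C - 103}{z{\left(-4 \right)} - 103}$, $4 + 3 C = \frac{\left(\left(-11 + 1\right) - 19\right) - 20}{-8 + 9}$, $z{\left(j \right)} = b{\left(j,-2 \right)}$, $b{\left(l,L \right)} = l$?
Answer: $\frac{5644505}{321} \approx 17584.0$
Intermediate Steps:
$z{\left(j \right)} = j$
$C = - \frac{53}{3}$ ($C = - \frac{4}{3} + \frac{\left(\left(\left(-11 + 1\right) - 19\right) - 20\right) \frac{1}{-8 + 9}}{3} = - \frac{4}{3} + \frac{\left(\left(-10 - 19\right) - 20\right) 1^{-1}}{3} = - \frac{4}{3} + \frac{\left(-29 - 20\right) 1}{3} = - \frac{4}{3} + \frac{\left(-49\right) 1}{3} = - \frac{4}{3} + \frac{1}{3} \left(-49\right) = - \frac{4}{3} - \frac{49}{3} = - \frac{53}{3} \approx -17.667$)
$U = \frac{362}{321}$ ($U = \frac{- \frac{53}{3} - 103}{-4 - 103} = - \frac{362}{3 \left(-107\right)} = \left(- \frac{362}{3}\right) \left(- \frac{1}{107}\right) = \frac{362}{321} \approx 1.1277$)
$U + 17583 = \frac{362}{321} + 17583 = \frac{5644505}{321}$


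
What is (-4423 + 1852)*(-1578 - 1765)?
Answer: 8594853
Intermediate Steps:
(-4423 + 1852)*(-1578 - 1765) = -2571*(-3343) = 8594853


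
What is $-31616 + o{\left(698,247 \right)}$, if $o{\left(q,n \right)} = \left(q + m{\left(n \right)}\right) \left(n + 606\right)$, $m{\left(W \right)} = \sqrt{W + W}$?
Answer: $563778 + 853 \sqrt{494} \approx 5.8274 \cdot 10^{5}$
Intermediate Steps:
$m{\left(W \right)} = \sqrt{2} \sqrt{W}$ ($m{\left(W \right)} = \sqrt{2 W} = \sqrt{2} \sqrt{W}$)
$o{\left(q,n \right)} = \left(606 + n\right) \left(q + \sqrt{2} \sqrt{n}\right)$ ($o{\left(q,n \right)} = \left(q + \sqrt{2} \sqrt{n}\right) \left(n + 606\right) = \left(q + \sqrt{2} \sqrt{n}\right) \left(606 + n\right) = \left(606 + n\right) \left(q + \sqrt{2} \sqrt{n}\right)$)
$-31616 + o{\left(698,247 \right)} = -31616 + \left(606 \cdot 698 + 247 \cdot 698 + \sqrt{2} \cdot 247^{\frac{3}{2}} + 606 \sqrt{2} \sqrt{247}\right) = -31616 + \left(422988 + 172406 + \sqrt{2} \cdot 247 \sqrt{247} + 606 \sqrt{494}\right) = -31616 + \left(422988 + 172406 + 247 \sqrt{494} + 606 \sqrt{494}\right) = -31616 + \left(595394 + 853 \sqrt{494}\right) = 563778 + 853 \sqrt{494}$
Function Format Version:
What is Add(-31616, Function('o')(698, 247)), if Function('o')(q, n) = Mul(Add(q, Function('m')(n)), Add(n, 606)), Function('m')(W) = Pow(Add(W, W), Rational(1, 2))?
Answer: Add(563778, Mul(853, Pow(494, Rational(1, 2)))) ≈ 5.8274e+5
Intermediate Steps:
Function('m')(W) = Mul(Pow(2, Rational(1, 2)), Pow(W, Rational(1, 2))) (Function('m')(W) = Pow(Mul(2, W), Rational(1, 2)) = Mul(Pow(2, Rational(1, 2)), Pow(W, Rational(1, 2))))
Function('o')(q, n) = Mul(Add(606, n), Add(q, Mul(Pow(2, Rational(1, 2)), Pow(n, Rational(1, 2))))) (Function('o')(q, n) = Mul(Add(q, Mul(Pow(2, Rational(1, 2)), Pow(n, Rational(1, 2)))), Add(n, 606)) = Mul(Add(q, Mul(Pow(2, Rational(1, 2)), Pow(n, Rational(1, 2)))), Add(606, n)) = Mul(Add(606, n), Add(q, Mul(Pow(2, Rational(1, 2)), Pow(n, Rational(1, 2))))))
Add(-31616, Function('o')(698, 247)) = Add(-31616, Add(Mul(606, 698), Mul(247, 698), Mul(Pow(2, Rational(1, 2)), Pow(247, Rational(3, 2))), Mul(606, Pow(2, Rational(1, 2)), Pow(247, Rational(1, 2))))) = Add(-31616, Add(422988, 172406, Mul(Pow(2, Rational(1, 2)), Mul(247, Pow(247, Rational(1, 2)))), Mul(606, Pow(494, Rational(1, 2))))) = Add(-31616, Add(422988, 172406, Mul(247, Pow(494, Rational(1, 2))), Mul(606, Pow(494, Rational(1, 2))))) = Add(-31616, Add(595394, Mul(853, Pow(494, Rational(1, 2))))) = Add(563778, Mul(853, Pow(494, Rational(1, 2))))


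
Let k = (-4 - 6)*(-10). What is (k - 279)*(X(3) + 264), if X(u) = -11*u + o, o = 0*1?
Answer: -41349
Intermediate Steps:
o = 0
k = 100 (k = -10*(-10) = 100)
X(u) = -11*u (X(u) = -11*u + 0 = -11*u)
(k - 279)*(X(3) + 264) = (100 - 279)*(-11*3 + 264) = -179*(-33 + 264) = -179*231 = -41349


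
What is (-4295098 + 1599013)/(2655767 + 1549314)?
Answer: -2696085/4205081 ≈ -0.64115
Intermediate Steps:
(-4295098 + 1599013)/(2655767 + 1549314) = -2696085/4205081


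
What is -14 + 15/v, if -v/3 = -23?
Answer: -317/23 ≈ -13.783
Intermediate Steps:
v = 69 (v = -3*(-23) = 69)
-14 + 15/v = -14 + 15/69 = -14 + (1/69)*15 = -14 + 5/23 = -317/23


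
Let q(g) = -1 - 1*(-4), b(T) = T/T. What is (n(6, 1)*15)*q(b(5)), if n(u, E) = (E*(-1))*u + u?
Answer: 0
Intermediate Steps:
n(u, E) = u - E*u (n(u, E) = (-E)*u + u = -E*u + u = u - E*u)
b(T) = 1
q(g) = 3 (q(g) = -1 + 4 = 3)
(n(6, 1)*15)*q(b(5)) = ((6*(1 - 1*1))*15)*3 = ((6*(1 - 1))*15)*3 = ((6*0)*15)*3 = (0*15)*3 = 0*3 = 0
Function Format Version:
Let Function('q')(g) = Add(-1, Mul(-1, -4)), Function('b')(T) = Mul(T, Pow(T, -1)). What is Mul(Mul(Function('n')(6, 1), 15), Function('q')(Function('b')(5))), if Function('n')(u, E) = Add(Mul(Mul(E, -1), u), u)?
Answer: 0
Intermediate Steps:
Function('n')(u, E) = Add(u, Mul(-1, E, u)) (Function('n')(u, E) = Add(Mul(Mul(-1, E), u), u) = Add(Mul(-1, E, u), u) = Add(u, Mul(-1, E, u)))
Function('b')(T) = 1
Function('q')(g) = 3 (Function('q')(g) = Add(-1, 4) = 3)
Mul(Mul(Function('n')(6, 1), 15), Function('q')(Function('b')(5))) = Mul(Mul(Mul(6, Add(1, Mul(-1, 1))), 15), 3) = Mul(Mul(Mul(6, Add(1, -1)), 15), 3) = Mul(Mul(Mul(6, 0), 15), 3) = Mul(Mul(0, 15), 3) = Mul(0, 3) = 0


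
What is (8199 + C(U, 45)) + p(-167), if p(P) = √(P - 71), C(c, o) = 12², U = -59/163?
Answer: 8343 + I*√238 ≈ 8343.0 + 15.427*I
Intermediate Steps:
U = -59/163 (U = -59*1/163 = -59/163 ≈ -0.36196)
C(c, o) = 144
p(P) = √(-71 + P)
(8199 + C(U, 45)) + p(-167) = (8199 + 144) + √(-71 - 167) = 8343 + √(-238) = 8343 + I*√238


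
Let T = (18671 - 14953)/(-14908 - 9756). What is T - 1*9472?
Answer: -116810563/12332 ≈ -9472.2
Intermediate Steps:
T = -1859/12332 (T = 3718/(-24664) = 3718*(-1/24664) = -1859/12332 ≈ -0.15075)
T - 1*9472 = -1859/12332 - 1*9472 = -1859/12332 - 9472 = -116810563/12332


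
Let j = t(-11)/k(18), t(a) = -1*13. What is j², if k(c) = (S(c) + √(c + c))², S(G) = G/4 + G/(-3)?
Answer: 2704/6561 ≈ 0.41213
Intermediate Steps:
S(G) = -G/12 (S(G) = G*(¼) + G*(-⅓) = G/4 - G/3 = -G/12)
t(a) = -13
k(c) = (-c/12 + √2*√c)² (k(c) = (-c/12 + √(c + c))² = (-c/12 + √(2*c))² = (-c/12 + √2*√c)²)
j = -52/81 (j = -13*144/(-1*18 + 12*√2*√18)² = -13*144/(-18 + 12*√2*(3*√2))² = -13*144/(-18 + 72)² = -13/((1/144)*54²) = -13/((1/144)*2916) = -13/81/4 = -13*4/81 = -52/81 ≈ -0.64198)
j² = (-52/81)² = 2704/6561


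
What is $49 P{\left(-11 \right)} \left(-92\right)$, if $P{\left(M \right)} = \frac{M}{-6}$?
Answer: $- \frac{24794}{3} \approx -8264.7$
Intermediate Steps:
$P{\left(M \right)} = - \frac{M}{6}$ ($P{\left(M \right)} = M \left(- \frac{1}{6}\right) = - \frac{M}{6}$)
$49 P{\left(-11 \right)} \left(-92\right) = 49 \left(\left(- \frac{1}{6}\right) \left(-11\right)\right) \left(-92\right) = 49 \cdot \frac{11}{6} \left(-92\right) = \frac{539}{6} \left(-92\right) = - \frac{24794}{3}$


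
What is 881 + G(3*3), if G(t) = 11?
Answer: 892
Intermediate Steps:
881 + G(3*3) = 881 + 11 = 892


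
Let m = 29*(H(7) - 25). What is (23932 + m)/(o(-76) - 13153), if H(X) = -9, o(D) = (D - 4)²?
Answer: -22946/6753 ≈ -3.3979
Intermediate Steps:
o(D) = (-4 + D)²
m = -986 (m = 29*(-9 - 25) = 29*(-34) = -986)
(23932 + m)/(o(-76) - 13153) = (23932 - 986)/((-4 - 76)² - 13153) = 22946/((-80)² - 13153) = 22946/(6400 - 13153) = 22946/(-6753) = 22946*(-1/6753) = -22946/6753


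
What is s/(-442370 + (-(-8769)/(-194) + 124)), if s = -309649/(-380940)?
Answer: -30035953/16343181781710 ≈ -1.8378e-6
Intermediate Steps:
s = 309649/380940 (s = -309649*(-1/380940) = 309649/380940 ≈ 0.81285)
s/(-442370 + (-(-8769)/(-194) + 124)) = 309649/(380940*(-442370 + (-(-8769)/(-194) + 124))) = 309649/(380940*(-442370 + (-(-8769)*(-1)/194 + 124))) = 309649/(380940*(-442370 + (-79*111/194 + 124))) = 309649/(380940*(-442370 + (-8769/194 + 124))) = 309649/(380940*(-442370 + 15287/194)) = 309649/(380940*(-85804493/194)) = (309649/380940)*(-194/85804493) = -30035953/16343181781710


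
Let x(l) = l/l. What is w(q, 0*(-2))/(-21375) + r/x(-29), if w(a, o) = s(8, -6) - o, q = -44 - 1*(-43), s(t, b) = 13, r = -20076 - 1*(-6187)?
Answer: -296877388/21375 ≈ -13889.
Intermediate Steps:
r = -13889 (r = -20076 + 6187 = -13889)
x(l) = 1
q = -1 (q = -44 + 43 = -1)
w(a, o) = 13 - o
w(q, 0*(-2))/(-21375) + r/x(-29) = (13 - 0*(-2))/(-21375) - 13889/1 = (13 - 1*0)*(-1/21375) - 13889*1 = (13 + 0)*(-1/21375) - 13889 = 13*(-1/21375) - 13889 = -13/21375 - 13889 = -296877388/21375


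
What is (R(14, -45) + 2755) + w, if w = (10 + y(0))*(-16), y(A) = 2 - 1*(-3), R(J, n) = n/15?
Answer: 2512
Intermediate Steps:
R(J, n) = n/15 (R(J, n) = n*(1/15) = n/15)
y(A) = 5 (y(A) = 2 + 3 = 5)
w = -240 (w = (10 + 5)*(-16) = 15*(-16) = -240)
(R(14, -45) + 2755) + w = ((1/15)*(-45) + 2755) - 240 = (-3 + 2755) - 240 = 2752 - 240 = 2512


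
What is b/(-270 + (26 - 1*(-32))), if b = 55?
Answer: -55/212 ≈ -0.25943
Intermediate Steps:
b/(-270 + (26 - 1*(-32))) = 55/(-270 + (26 - 1*(-32))) = 55/(-270 + (26 + 32)) = 55/(-270 + 58) = 55/(-212) = -1/212*55 = -55/212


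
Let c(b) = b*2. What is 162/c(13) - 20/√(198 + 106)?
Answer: 81/13 - 5*√19/19 ≈ 5.0837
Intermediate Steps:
c(b) = 2*b
162/c(13) - 20/√(198 + 106) = 162/((2*13)) - 20/√(198 + 106) = 162/26 - 20*√19/76 = 162*(1/26) - 20*√19/76 = 81/13 - 5*√19/19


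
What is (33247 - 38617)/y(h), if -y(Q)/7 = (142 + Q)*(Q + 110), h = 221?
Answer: 1790/280357 ≈ 0.0063847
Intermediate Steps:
y(Q) = -7*(110 + Q)*(142 + Q) (y(Q) = -7*(142 + Q)*(Q + 110) = -7*(142 + Q)*(110 + Q) = -7*(110 + Q)*(142 + Q))
(33247 - 38617)/y(h) = (33247 - 38617)/(-109340 - 1764*221 - 7*221**2) = -5370/(-109340 - 389844 - 7*48841) = -5370/(-109340 - 389844 - 341887) = -5370/(-841071) = -5370*(-1/841071) = 1790/280357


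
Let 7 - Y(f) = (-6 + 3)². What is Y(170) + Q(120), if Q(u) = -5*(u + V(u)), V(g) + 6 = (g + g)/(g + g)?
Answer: -577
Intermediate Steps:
V(g) = -5 (V(g) = -6 + (g + g)/(g + g) = -6 + (2*g)/((2*g)) = -6 + (2*g)*(1/(2*g)) = -6 + 1 = -5)
Q(u) = 25 - 5*u (Q(u) = -5*(u - 5) = -5*(-5 + u) = 25 - 5*u)
Y(f) = -2 (Y(f) = 7 - (-6 + 3)² = 7 - 1*(-3)² = 7 - 1*9 = 7 - 9 = -2)
Y(170) + Q(120) = -2 + (25 - 5*120) = -2 + (25 - 600) = -2 - 575 = -577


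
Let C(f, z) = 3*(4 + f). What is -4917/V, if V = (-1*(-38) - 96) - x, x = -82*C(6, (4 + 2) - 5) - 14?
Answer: -4917/2416 ≈ -2.0352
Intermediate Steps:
C(f, z) = 12 + 3*f
x = -2474 (x = -82*(12 + 3*6) - 14 = -82*(12 + 18) - 14 = -82*30 - 14 = -2460 - 14 = -2474)
V = 2416 (V = (-1*(-38) - 96) - 1*(-2474) = (38 - 96) + 2474 = -58 + 2474 = 2416)
-4917/V = -4917/2416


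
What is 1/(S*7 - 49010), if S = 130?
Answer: -1/48100 ≈ -2.0790e-5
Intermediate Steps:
1/(S*7 - 49010) = 1/(130*7 - 49010) = 1/(910 - 49010) = 1/(-48100) = -1/48100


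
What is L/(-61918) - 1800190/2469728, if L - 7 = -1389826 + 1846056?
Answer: -309561364489/38230154576 ≈ -8.0973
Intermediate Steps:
L = 456237 (L = 7 + (-1389826 + 1846056) = 7 + 456230 = 456237)
L/(-61918) - 1800190/2469728 = 456237/(-61918) - 1800190/2469728 = 456237*(-1/61918) - 1800190*1/2469728 = -456237/61918 - 900095/1234864 = -309561364489/38230154576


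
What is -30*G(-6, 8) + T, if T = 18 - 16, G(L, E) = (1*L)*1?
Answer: 182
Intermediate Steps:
G(L, E) = L (G(L, E) = L*1 = L)
T = 2
-30*G(-6, 8) + T = -30*(-6) + 2 = 180 + 2 = 182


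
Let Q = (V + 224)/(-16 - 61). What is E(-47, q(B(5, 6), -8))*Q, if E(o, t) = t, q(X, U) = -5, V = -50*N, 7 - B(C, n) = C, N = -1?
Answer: 1370/77 ≈ 17.792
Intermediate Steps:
B(C, n) = 7 - C
V = 50 (V = -50*(-1) = 50)
Q = -274/77 (Q = (50 + 224)/(-16 - 61) = 274/(-77) = 274*(-1/77) = -274/77 ≈ -3.5584)
E(-47, q(B(5, 6), -8))*Q = -5*(-274/77) = 1370/77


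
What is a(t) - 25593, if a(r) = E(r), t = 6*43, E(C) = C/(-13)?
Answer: -332967/13 ≈ -25613.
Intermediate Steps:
E(C) = -C/13 (E(C) = C*(-1/13) = -C/13)
t = 258
a(r) = -r/13
a(t) - 25593 = -1/13*258 - 25593 = -258/13 - 25593 = -332967/13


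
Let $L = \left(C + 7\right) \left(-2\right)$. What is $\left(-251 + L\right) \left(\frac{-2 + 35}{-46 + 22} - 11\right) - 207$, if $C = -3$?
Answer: $\frac{23985}{8} \approx 2998.1$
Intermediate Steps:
$L = -8$ ($L = \left(-3 + 7\right) \left(-2\right) = 4 \left(-2\right) = -8$)
$\left(-251 + L\right) \left(\frac{-2 + 35}{-46 + 22} - 11\right) - 207 = \left(-251 - 8\right) \left(\frac{-2 + 35}{-46 + 22} - 11\right) - 207 = - 259 \left(\frac{33}{-24} - 11\right) - 207 = - 259 \left(33 \left(- \frac{1}{24}\right) - 11\right) - 207 = - 259 \left(- \frac{11}{8} - 11\right) - 207 = \left(-259\right) \left(- \frac{99}{8}\right) - 207 = \frac{25641}{8} - 207 = \frac{23985}{8}$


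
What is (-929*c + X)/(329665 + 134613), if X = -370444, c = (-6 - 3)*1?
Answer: -362083/464278 ≈ -0.77988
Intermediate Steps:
c = -9 (c = -9*1 = -9)
(-929*c + X)/(329665 + 134613) = (-929*(-9) - 370444)/(329665 + 134613) = (8361 - 370444)/464278 = -362083*1/464278 = -362083/464278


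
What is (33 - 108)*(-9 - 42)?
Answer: 3825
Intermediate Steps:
(33 - 108)*(-9 - 42) = -75*(-51) = 3825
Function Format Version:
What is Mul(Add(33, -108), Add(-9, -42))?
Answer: 3825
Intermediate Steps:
Mul(Add(33, -108), Add(-9, -42)) = Mul(-75, -51) = 3825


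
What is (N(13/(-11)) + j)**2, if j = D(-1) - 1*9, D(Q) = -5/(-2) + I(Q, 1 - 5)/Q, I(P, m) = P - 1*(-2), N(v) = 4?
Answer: 49/4 ≈ 12.250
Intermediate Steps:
I(P, m) = 2 + P (I(P, m) = P + 2 = 2 + P)
D(Q) = 5/2 + (2 + Q)/Q (D(Q) = -5/(-2) + (2 + Q)/Q = -5*(-1/2) + (2 + Q)/Q = 5/2 + (2 + Q)/Q)
j = -15/2 (j = (7/2 + 2/(-1)) - 1*9 = (7/2 + 2*(-1)) - 9 = (7/2 - 2) - 9 = 3/2 - 9 = -15/2 ≈ -7.5000)
(N(13/(-11)) + j)**2 = (4 - 15/2)**2 = (-7/2)**2 = 49/4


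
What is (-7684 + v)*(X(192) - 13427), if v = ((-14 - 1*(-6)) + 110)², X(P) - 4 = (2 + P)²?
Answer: 65859360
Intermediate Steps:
X(P) = 4 + (2 + P)²
v = 10404 (v = ((-14 + 6) + 110)² = (-8 + 110)² = 102² = 10404)
(-7684 + v)*(X(192) - 13427) = (-7684 + 10404)*((4 + (2 + 192)²) - 13427) = 2720*((4 + 194²) - 13427) = 2720*((4 + 37636) - 13427) = 2720*(37640 - 13427) = 2720*24213 = 65859360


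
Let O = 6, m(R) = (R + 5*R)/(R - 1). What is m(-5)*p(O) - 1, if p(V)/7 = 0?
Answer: -1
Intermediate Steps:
m(R) = 6*R/(-1 + R) (m(R) = (6*R)/(-1 + R) = 6*R/(-1 + R))
p(V) = 0 (p(V) = 7*0 = 0)
m(-5)*p(O) - 1 = (6*(-5)/(-1 - 5))*0 - 1 = (6*(-5)/(-6))*0 - 1 = (6*(-5)*(-⅙))*0 - 1 = 5*0 - 1 = 0 - 1 = -1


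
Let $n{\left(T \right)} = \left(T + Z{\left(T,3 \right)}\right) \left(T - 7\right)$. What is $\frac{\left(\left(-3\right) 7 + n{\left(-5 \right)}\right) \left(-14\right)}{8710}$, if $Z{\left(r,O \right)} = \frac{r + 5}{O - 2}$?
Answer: $- \frac{21}{335} \approx -0.062687$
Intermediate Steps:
$Z{\left(r,O \right)} = \frac{5 + r}{-2 + O}$
$n{\left(T \right)} = \left(-7 + T\right) \left(5 + 2 T\right)$ ($n{\left(T \right)} = \left(T + \frac{5 + T}{-2 + 3}\right) \left(T - 7\right) = \left(T + \frac{5 + T}{1}\right) \left(-7 + T\right) = \left(T + 1 \left(5 + T\right)\right) \left(-7 + T\right) = \left(T + \left(5 + T\right)\right) \left(-7 + T\right) = \left(5 + 2 T\right) \left(-7 + T\right) = \left(-7 + T\right) \left(5 + 2 T\right)$)
$\frac{\left(\left(-3\right) 7 + n{\left(-5 \right)}\right) \left(-14\right)}{8710} = \frac{\left(\left(-3\right) 7 - \left(-10 - 50\right)\right) \left(-14\right)}{8710} = \left(-21 + \left(-35 + 45 + 2 \cdot 25\right)\right) \left(-14\right) \frac{1}{8710} = \left(-21 + \left(-35 + 45 + 50\right)\right) \left(-14\right) \frac{1}{8710} = \left(-21 + 60\right) \left(-14\right) \frac{1}{8710} = 39 \left(-14\right) \frac{1}{8710} = \left(-546\right) \frac{1}{8710} = - \frac{21}{335}$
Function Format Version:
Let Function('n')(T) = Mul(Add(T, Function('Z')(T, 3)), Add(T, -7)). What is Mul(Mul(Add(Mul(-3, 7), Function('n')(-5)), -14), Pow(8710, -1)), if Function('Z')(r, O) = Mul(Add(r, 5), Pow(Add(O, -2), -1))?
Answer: Rational(-21, 335) ≈ -0.062687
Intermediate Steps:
Function('Z')(r, O) = Mul(Pow(Add(-2, O), -1), Add(5, r)) (Function('Z')(r, O) = Mul(Add(5, r), Pow(Add(-2, O), -1)) = Mul(Pow(Add(-2, O), -1), Add(5, r)))
Function('n')(T) = Mul(Add(-7, T), Add(5, Mul(2, T))) (Function('n')(T) = Mul(Add(T, Mul(Pow(Add(-2, 3), -1), Add(5, T))), Add(T, -7)) = Mul(Add(T, Mul(Pow(1, -1), Add(5, T))), Add(-7, T)) = Mul(Add(T, Mul(1, Add(5, T))), Add(-7, T)) = Mul(Add(T, Add(5, T)), Add(-7, T)) = Mul(Add(5, Mul(2, T)), Add(-7, T)) = Mul(Add(-7, T), Add(5, Mul(2, T))))
Mul(Mul(Add(Mul(-3, 7), Function('n')(-5)), -14), Pow(8710, -1)) = Mul(Mul(Add(Mul(-3, 7), Add(-35, Mul(-9, -5), Mul(2, Pow(-5, 2)))), -14), Pow(8710, -1)) = Mul(Mul(Add(-21, Add(-35, 45, Mul(2, 25))), -14), Rational(1, 8710)) = Mul(Mul(Add(-21, Add(-35, 45, 50)), -14), Rational(1, 8710)) = Mul(Mul(Add(-21, 60), -14), Rational(1, 8710)) = Mul(Mul(39, -14), Rational(1, 8710)) = Mul(-546, Rational(1, 8710)) = Rational(-21, 335)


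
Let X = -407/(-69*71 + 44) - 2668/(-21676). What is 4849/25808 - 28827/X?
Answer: -3262198226773073/23415675824 ≈ -1.3932e+5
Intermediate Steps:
X = 5443818/26309245 (X = -407/(-4899 + 44) - 2668*(-1/21676) = -407/(-4855) + 667/5419 = -407*(-1/4855) + 667/5419 = 407/4855 + 667/5419 = 5443818/26309245 ≈ 0.20692)
4849/25808 - 28827/X = 4849/25808 - 28827/5443818/26309245 = 4849*(1/25808) - 28827*26309245/5443818 = 4849/25808 - 252805535205/1814606 = -3262198226773073/23415675824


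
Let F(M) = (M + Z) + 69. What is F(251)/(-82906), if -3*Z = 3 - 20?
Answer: -977/248718 ≈ -0.0039281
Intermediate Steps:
Z = 17/3 (Z = -(3 - 20)/3 = -⅓*(-17) = 17/3 ≈ 5.6667)
F(M) = 224/3 + M (F(M) = (M + 17/3) + 69 = (17/3 + M) + 69 = 224/3 + M)
F(251)/(-82906) = (224/3 + 251)/(-82906) = (977/3)*(-1/82906) = -977/248718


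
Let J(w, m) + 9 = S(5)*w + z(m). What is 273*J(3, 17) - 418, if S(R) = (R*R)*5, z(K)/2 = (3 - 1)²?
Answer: 101684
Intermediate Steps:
z(K) = 8 (z(K) = 2*(3 - 1)² = 2*2² = 2*4 = 8)
S(R) = 5*R² (S(R) = R²*5 = 5*R²)
J(w, m) = -1 + 125*w (J(w, m) = -9 + ((5*5²)*w + 8) = -9 + ((5*25)*w + 8) = -9 + (125*w + 8) = -9 + (8 + 125*w) = -1 + 125*w)
273*J(3, 17) - 418 = 273*(-1 + 125*3) - 418 = 273*(-1 + 375) - 418 = 273*374 - 418 = 102102 - 418 = 101684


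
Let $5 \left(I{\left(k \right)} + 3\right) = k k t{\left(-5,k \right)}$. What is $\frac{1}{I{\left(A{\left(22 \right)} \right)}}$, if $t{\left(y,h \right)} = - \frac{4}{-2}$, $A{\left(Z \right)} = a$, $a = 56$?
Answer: $\frac{5}{6257} \approx 0.0007991$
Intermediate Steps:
$A{\left(Z \right)} = 56$
$t{\left(y,h \right)} = 2$ ($t{\left(y,h \right)} = \left(-4\right) \left(- \frac{1}{2}\right) = 2$)
$I{\left(k \right)} = -3 + \frac{2 k^{2}}{5}$ ($I{\left(k \right)} = -3 + \frac{k k 2}{5} = -3 + \frac{k^{2} \cdot 2}{5} = -3 + \frac{2 k^{2}}{5}$)
$\frac{1}{I{\left(A{\left(22 \right)} \right)}} = \frac{1}{-3 + \frac{2 \cdot 56^{2}}{5}} = \frac{1}{-3 + \frac{2}{5} \cdot 3136} = \frac{1}{-3 + \frac{6272}{5}} = \frac{1}{\frac{6257}{5}} = \frac{5}{6257}$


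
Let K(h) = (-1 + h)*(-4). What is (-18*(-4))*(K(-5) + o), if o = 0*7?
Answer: 1728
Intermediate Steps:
o = 0
K(h) = 4 - 4*h
(-18*(-4))*(K(-5) + o) = (-18*(-4))*((4 - 4*(-5)) + 0) = 72*((4 + 20) + 0) = 72*(24 + 0) = 72*24 = 1728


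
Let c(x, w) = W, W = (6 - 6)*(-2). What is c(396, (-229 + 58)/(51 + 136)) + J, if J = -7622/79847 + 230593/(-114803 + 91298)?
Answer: -18591314381/1876803735 ≈ -9.9058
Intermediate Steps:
J = -18591314381/1876803735 (J = -7622*1/79847 + 230593/(-23505) = -7622/79847 + 230593*(-1/23505) = -7622/79847 - 230593/23505 = -18591314381/1876803735 ≈ -9.9058)
W = 0 (W = 0*(-2) = 0)
c(x, w) = 0
c(396, (-229 + 58)/(51 + 136)) + J = 0 - 18591314381/1876803735 = -18591314381/1876803735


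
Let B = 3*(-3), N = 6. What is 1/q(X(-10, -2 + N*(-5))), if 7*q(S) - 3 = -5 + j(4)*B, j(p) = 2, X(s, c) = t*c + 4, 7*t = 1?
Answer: -7/20 ≈ -0.35000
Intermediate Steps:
t = ⅐ (t = (⅐)*1 = ⅐ ≈ 0.14286)
X(s, c) = 4 + c/7 (X(s, c) = c/7 + 4 = 4 + c/7)
B = -9
q(S) = -20/7 (q(S) = 3/7 + (-5 + 2*(-9))/7 = 3/7 + (-5 - 18)/7 = 3/7 + (⅐)*(-23) = 3/7 - 23/7 = -20/7)
1/q(X(-10, -2 + N*(-5))) = 1/(-20/7) = -7/20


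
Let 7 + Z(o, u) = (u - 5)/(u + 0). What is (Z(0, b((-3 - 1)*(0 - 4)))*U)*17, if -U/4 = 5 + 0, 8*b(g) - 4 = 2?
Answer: 12920/3 ≈ 4306.7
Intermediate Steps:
b(g) = 3/4 (b(g) = 1/2 + (1/8)*2 = 1/2 + 1/4 = 3/4)
Z(o, u) = -7 + (-5 + u)/u (Z(o, u) = -7 + (u - 5)/(u + 0) = -7 + (-5 + u)/u)
U = -20 (U = -4*(5 + 0) = -4*5 = -20)
(Z(0, b((-3 - 1)*(0 - 4)))*U)*17 = ((-6 - 5/3/4)*(-20))*17 = ((-6 - 5*4/3)*(-20))*17 = ((-6 - 20/3)*(-20))*17 = -38/3*(-20)*17 = (760/3)*17 = 12920/3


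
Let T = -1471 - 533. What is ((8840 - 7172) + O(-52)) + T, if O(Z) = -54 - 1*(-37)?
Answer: -353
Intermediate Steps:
O(Z) = -17 (O(Z) = -54 + 37 = -17)
T = -2004
((8840 - 7172) + O(-52)) + T = ((8840 - 7172) - 17) - 2004 = (1668 - 17) - 2004 = 1651 - 2004 = -353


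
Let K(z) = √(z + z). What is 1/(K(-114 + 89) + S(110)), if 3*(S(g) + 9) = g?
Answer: 249/7339 - 45*I*√2/7339 ≈ 0.033928 - 0.0086714*I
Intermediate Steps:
S(g) = -9 + g/3
K(z) = √2*√z (K(z) = √(2*z) = √2*√z)
1/(K(-114 + 89) + S(110)) = 1/(√2*√(-114 + 89) + (-9 + (⅓)*110)) = 1/(√2*√(-25) + (-9 + 110/3)) = 1/(√2*(5*I) + 83/3) = 1/(5*I*√2 + 83/3) = 1/(83/3 + 5*I*√2)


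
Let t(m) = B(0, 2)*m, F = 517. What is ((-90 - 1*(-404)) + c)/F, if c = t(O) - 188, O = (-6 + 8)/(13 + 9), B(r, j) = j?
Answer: 1388/5687 ≈ 0.24407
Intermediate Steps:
O = 1/11 (O = 2/22 = 2*(1/22) = 1/11 ≈ 0.090909)
t(m) = 2*m
c = -2066/11 (c = 2*(1/11) - 188 = 2/11 - 188 = -2066/11 ≈ -187.82)
((-90 - 1*(-404)) + c)/F = ((-90 - 1*(-404)) - 2066/11)/517 = ((-90 + 404) - 2066/11)*(1/517) = (314 - 2066/11)*(1/517) = (1388/11)*(1/517) = 1388/5687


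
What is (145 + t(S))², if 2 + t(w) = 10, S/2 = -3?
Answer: 23409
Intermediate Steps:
S = -6 (S = 2*(-3) = -6)
t(w) = 8 (t(w) = -2 + 10 = 8)
(145 + t(S))² = (145 + 8)² = 153² = 23409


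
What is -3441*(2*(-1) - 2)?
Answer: 13764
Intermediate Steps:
-3441*(2*(-1) - 2) = -3441*(-2 - 2) = -3441*(-4) = 13764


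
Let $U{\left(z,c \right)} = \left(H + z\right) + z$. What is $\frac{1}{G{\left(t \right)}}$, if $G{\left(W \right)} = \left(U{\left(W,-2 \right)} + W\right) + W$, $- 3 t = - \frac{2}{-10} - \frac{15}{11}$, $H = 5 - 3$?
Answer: $\frac{165}{586} \approx 0.28157$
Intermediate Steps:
$H = 2$ ($H = 5 - 3 = 2$)
$U{\left(z,c \right)} = 2 + 2 z$ ($U{\left(z,c \right)} = \left(2 + z\right) + z = 2 + 2 z$)
$t = \frac{64}{165}$ ($t = - \frac{- \frac{2}{-10} - \frac{15}{11}}{3} = - \frac{\left(-2\right) \left(- \frac{1}{10}\right) - \frac{15}{11}}{3} = - \frac{\frac{1}{5} - \frac{15}{11}}{3} = \left(- \frac{1}{3}\right) \left(- \frac{64}{55}\right) = \frac{64}{165} \approx 0.38788$)
$G{\left(W \right)} = 2 + 4 W$ ($G{\left(W \right)} = \left(\left(2 + 2 W\right) + W\right) + W = \left(2 + 3 W\right) + W = 2 + 4 W$)
$\frac{1}{G{\left(t \right)}} = \frac{1}{2 + 4 \cdot \frac{64}{165}} = \frac{1}{2 + \frac{256}{165}} = \frac{1}{\frac{586}{165}} = \frac{165}{586}$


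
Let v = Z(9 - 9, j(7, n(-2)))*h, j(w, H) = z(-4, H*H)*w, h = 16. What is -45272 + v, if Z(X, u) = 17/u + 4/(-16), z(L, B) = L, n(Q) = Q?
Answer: -317000/7 ≈ -45286.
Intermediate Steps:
j(w, H) = -4*w
Z(X, u) = -¼ + 17/u (Z(X, u) = 17/u + 4*(-1/16) = 17/u - ¼ = -¼ + 17/u)
v = -96/7 (v = ((68 - (-4)*7)/(4*((-4*7))))*16 = ((¼)*(68 - 1*(-28))/(-28))*16 = ((¼)*(-1/28)*(68 + 28))*16 = ((¼)*(-1/28)*96)*16 = -6/7*16 = -96/7 ≈ -13.714)
-45272 + v = -45272 - 96/7 = -317000/7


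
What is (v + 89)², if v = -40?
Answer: 2401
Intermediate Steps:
(v + 89)² = (-40 + 89)² = 49² = 2401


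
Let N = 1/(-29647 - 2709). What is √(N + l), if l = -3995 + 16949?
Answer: √3390420410447/16178 ≈ 113.82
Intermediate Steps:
l = 12954
N = -1/32356 (N = 1/(-32356) = -1/32356 ≈ -3.0906e-5)
√(N + l) = √(-1/32356 + 12954) = √(419139623/32356) = √3390420410447/16178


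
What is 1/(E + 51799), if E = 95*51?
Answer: 1/56644 ≈ 1.7654e-5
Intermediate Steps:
E = 4845
1/(E + 51799) = 1/(4845 + 51799) = 1/56644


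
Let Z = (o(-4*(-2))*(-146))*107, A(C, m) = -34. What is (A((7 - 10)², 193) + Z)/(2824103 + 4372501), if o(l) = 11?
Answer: -14323/599717 ≈ -0.023883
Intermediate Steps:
Z = -171842 (Z = (11*(-146))*107 = -1606*107 = -171842)
(A((7 - 10)², 193) + Z)/(2824103 + 4372501) = (-34 - 171842)/(2824103 + 4372501) = -171876/7196604 = -171876*1/7196604 = -14323/599717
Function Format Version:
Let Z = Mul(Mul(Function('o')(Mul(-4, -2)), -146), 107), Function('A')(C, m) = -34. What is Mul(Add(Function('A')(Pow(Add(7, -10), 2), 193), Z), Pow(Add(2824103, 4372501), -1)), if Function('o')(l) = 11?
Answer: Rational(-14323, 599717) ≈ -0.023883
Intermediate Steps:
Z = -171842 (Z = Mul(Mul(11, -146), 107) = Mul(-1606, 107) = -171842)
Mul(Add(Function('A')(Pow(Add(7, -10), 2), 193), Z), Pow(Add(2824103, 4372501), -1)) = Mul(Add(-34, -171842), Pow(Add(2824103, 4372501), -1)) = Mul(-171876, Pow(7196604, -1)) = Mul(-171876, Rational(1, 7196604)) = Rational(-14323, 599717)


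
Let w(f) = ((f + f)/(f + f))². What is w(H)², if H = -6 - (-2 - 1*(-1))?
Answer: 1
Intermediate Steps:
H = -5 (H = -6 - (-2 + 1) = -6 - 1*(-1) = -6 + 1 = -5)
w(f) = 1 (w(f) = ((2*f)/((2*f)))² = ((2*f)*(1/(2*f)))² = 1² = 1)
w(H)² = 1² = 1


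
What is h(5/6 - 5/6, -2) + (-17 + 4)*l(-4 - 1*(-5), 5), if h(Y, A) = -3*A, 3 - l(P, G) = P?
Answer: -20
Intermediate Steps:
l(P, G) = 3 - P
h(5/6 - 5/6, -2) + (-17 + 4)*l(-4 - 1*(-5), 5) = -3*(-2) + (-17 + 4)*(3 - (-4 - 1*(-5))) = 6 - 13*(3 - (-4 + 5)) = 6 - 13*(3 - 1*1) = 6 - 13*(3 - 1) = 6 - 13*2 = 6 - 26 = -20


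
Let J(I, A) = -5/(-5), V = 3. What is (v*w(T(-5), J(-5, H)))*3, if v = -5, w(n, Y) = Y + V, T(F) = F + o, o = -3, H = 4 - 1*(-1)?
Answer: -60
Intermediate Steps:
H = 5 (H = 4 + 1 = 5)
J(I, A) = 1 (J(I, A) = -5*(-⅕) = 1)
T(F) = -3 + F (T(F) = F - 3 = -3 + F)
w(n, Y) = 3 + Y (w(n, Y) = Y + 3 = 3 + Y)
(v*w(T(-5), J(-5, H)))*3 = -5*(3 + 1)*3 = -5*4*3 = -20*3 = -60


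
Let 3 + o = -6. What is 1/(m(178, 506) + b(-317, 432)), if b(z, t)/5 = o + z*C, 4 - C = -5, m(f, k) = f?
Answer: -1/14132 ≈ -7.0761e-5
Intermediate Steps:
o = -9 (o = -3 - 6 = -9)
C = 9 (C = 4 - 1*(-5) = 4 + 5 = 9)
b(z, t) = -45 + 45*z (b(z, t) = 5*(-9 + z*9) = 5*(-9 + 9*z) = -45 + 45*z)
1/(m(178, 506) + b(-317, 432)) = 1/(178 + (-45 + 45*(-317))) = 1/(178 + (-45 - 14265)) = 1/(178 - 14310) = 1/(-14132) = -1/14132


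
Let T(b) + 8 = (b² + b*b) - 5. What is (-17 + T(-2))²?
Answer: 484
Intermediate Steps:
T(b) = -13 + 2*b² (T(b) = -8 + ((b² + b*b) - 5) = -8 + ((b² + b²) - 5) = -8 + (2*b² - 5) = -8 + (-5 + 2*b²) = -13 + 2*b²)
(-17 + T(-2))² = (-17 + (-13 + 2*(-2)²))² = (-17 + (-13 + 2*4))² = (-17 + (-13 + 8))² = (-17 - 5)² = (-22)² = 484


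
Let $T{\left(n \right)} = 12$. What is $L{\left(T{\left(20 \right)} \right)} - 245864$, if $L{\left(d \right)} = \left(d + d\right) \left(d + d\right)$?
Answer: $-245288$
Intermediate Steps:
$L{\left(d \right)} = 4 d^{2}$ ($L{\left(d \right)} = 2 d 2 d = 4 d^{2}$)
$L{\left(T{\left(20 \right)} \right)} - 245864 = 4 \cdot 12^{2} - 245864 = 4 \cdot 144 - 245864 = 576 - 245864 = -245288$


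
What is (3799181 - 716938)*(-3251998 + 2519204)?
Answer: -2258649176942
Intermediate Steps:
(3799181 - 716938)*(-3251998 + 2519204) = 3082243*(-732794) = -2258649176942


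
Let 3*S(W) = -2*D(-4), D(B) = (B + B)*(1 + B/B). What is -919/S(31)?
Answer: -2757/32 ≈ -86.156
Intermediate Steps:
D(B) = 4*B (D(B) = (2*B)*(1 + 1) = (2*B)*2 = 4*B)
S(W) = 32/3 (S(W) = (-8*(-4))/3 = (-2*(-16))/3 = (1/3)*32 = 32/3)
-919/S(31) = -919/32/3 = -919*3/32 = -2757/32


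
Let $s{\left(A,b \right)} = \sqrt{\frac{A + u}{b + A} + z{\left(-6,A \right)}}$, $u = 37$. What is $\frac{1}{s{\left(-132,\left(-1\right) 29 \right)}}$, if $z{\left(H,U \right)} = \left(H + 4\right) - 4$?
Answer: $- \frac{i \sqrt{140231}}{871} \approx - 0.42994 i$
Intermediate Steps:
$z{\left(H,U \right)} = H$ ($z{\left(H,U \right)} = \left(4 + H\right) - 4 = H$)
$s{\left(A,b \right)} = \sqrt{-6 + \frac{37 + A}{A + b}}$ ($s{\left(A,b \right)} = \sqrt{\frac{A + 37}{b + A} - 6} = \sqrt{\frac{37 + A}{A + b} - 6} = \sqrt{-6 + \frac{37 + A}{A + b}}$)
$\frac{1}{s{\left(-132,\left(-1\right) 29 \right)}} = \frac{1}{\sqrt{\frac{37 - 6 \left(\left(-1\right) 29\right) - -660}{-132 - 29}}} = \frac{1}{\sqrt{\frac{37 - -174 + 660}{-132 - 29}}} = \frac{1}{\sqrt{\frac{37 + 174 + 660}{-161}}} = \frac{1}{\sqrt{\left(- \frac{1}{161}\right) 871}} = \frac{1}{\sqrt{- \frac{871}{161}}} = \frac{1}{\frac{1}{161} i \sqrt{140231}} = - \frac{i \sqrt{140231}}{871}$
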